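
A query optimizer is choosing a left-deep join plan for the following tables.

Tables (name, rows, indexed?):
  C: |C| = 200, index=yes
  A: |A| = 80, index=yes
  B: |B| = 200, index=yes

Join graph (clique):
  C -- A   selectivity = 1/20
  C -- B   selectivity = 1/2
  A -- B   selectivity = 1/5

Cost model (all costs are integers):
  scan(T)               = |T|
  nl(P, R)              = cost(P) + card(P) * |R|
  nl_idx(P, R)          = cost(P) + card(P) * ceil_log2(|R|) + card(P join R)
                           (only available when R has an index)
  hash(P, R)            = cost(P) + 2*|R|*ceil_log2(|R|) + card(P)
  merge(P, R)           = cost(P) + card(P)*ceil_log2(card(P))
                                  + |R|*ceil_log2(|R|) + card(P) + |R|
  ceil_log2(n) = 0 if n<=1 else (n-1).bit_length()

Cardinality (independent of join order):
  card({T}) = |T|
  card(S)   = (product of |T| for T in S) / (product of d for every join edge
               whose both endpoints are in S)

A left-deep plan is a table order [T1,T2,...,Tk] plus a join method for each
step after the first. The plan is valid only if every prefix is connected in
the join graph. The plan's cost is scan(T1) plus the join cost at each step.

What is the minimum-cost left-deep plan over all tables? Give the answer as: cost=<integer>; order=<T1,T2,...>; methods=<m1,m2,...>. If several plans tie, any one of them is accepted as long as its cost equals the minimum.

cost=5520; order=A,C,B; methods=nl_idx,hash

Selinger DP (subsets sized 1..n):
  {C}: scan cost=200, card=200
  {A}: scan cost=80, card=80
  {B}: scan cost=200, card=200
  {AC}: card=800; try (C,nl_idx)→1520, (A,hash)→1520, (A,nl_idx)→2400, (C,merge)→2520, (A,merge)→2640, (C,hash)→3360 …(+2); best=1520 via (C,nl_idx)
  {BC}: card=20000; try (C,hash)→3600, (B,hash)→3600, (C,merge)→3800, (B,merge)→3800, (C,nl_idx)→21800, (B,nl_idx)→21800 …(+2); best=3600 via (C,hash)
  {AB}: card=3200; try (A,hash)→1520, (B,merge)→2520, (A,merge)→2640, (B,hash)→3360, (B,nl_idx)→3920, (A,nl_idx)→4800 …(+2); best=1520 via (A,hash)
  {ABC}: card=16000; try (B,hash)→5520, (C,hash)→7920, (B,merge)→12120, (B,nl_idx)→23920, (A,hash)→24720, (C,nl_idx)→43120 …(+6); best=5520 via (B,hash)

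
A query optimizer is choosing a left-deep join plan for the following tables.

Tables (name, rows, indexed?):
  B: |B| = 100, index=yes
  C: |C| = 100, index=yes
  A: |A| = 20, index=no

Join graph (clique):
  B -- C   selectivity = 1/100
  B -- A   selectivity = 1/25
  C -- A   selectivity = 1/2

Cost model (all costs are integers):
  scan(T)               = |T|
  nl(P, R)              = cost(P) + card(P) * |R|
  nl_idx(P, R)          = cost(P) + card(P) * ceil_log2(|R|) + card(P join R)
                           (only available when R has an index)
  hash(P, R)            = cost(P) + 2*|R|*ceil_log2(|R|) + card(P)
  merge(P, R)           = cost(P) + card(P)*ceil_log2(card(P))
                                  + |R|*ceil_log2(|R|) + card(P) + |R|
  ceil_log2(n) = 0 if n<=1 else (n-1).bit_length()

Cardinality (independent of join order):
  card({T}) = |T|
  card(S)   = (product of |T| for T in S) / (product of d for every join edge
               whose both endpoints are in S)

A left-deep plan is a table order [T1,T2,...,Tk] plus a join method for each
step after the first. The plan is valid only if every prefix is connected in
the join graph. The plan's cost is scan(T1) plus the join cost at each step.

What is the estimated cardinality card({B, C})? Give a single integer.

Tables in S: B(100), C(100)
Edges inside S: B-C(d=100)
numerator = 100 * 100 = 10000
denominator = 100 = 100
card(S) = 10000 / 100 = 100

100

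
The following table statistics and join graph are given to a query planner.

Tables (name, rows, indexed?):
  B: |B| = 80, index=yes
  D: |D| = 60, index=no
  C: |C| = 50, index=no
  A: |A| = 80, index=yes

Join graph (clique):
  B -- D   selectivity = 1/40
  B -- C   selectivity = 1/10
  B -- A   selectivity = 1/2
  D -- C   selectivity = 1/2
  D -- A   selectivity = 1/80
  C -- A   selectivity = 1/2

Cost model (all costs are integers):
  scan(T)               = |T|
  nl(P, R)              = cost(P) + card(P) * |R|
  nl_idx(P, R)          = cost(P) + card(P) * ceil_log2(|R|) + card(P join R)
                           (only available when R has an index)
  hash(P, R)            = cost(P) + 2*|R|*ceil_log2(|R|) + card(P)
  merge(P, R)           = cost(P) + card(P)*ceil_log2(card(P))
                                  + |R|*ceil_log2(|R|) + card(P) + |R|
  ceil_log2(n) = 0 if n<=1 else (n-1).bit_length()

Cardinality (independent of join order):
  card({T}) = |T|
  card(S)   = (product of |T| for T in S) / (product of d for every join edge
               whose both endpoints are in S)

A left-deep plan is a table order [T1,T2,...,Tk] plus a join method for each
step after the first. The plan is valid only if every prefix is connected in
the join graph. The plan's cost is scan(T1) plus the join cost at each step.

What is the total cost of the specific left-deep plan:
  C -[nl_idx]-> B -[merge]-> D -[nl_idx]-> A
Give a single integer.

7395

step 1: scan C: cost=50, card=50
step 2: join B via nl_idx
    card(P join B) = 50*80/(10) = 400
    cost = 50 + 50*7 + 400 = 800
step 3: join D via merge
    card(P join D) = 400*60/(40*2) = 300
    cost = 800 + 400*9 + 60*6 + 400 + 60 = 5220
step 4: join A via nl_idx
    card(P join A) = 300*80/(2*80*2) = 75
    cost = 5220 + 300*7 + 75 = 7395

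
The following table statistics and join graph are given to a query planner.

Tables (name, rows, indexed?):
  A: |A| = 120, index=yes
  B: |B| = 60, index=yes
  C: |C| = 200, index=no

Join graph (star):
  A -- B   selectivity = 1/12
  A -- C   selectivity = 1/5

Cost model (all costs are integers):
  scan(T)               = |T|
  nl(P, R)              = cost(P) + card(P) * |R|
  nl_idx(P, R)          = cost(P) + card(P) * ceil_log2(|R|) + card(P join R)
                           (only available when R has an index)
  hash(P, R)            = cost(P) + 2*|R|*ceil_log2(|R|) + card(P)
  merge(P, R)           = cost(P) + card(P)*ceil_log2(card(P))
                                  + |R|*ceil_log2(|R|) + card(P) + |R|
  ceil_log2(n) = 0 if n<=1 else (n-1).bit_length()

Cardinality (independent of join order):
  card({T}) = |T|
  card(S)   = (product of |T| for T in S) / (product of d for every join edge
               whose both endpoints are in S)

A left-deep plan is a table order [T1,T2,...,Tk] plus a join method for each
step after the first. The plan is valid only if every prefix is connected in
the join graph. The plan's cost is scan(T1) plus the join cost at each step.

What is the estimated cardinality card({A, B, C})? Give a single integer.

24000

Tables in S: A(120), B(60), C(200)
Edges inside S: A-B(d=12), A-C(d=5)
numerator = 120 * 60 * 200 = 1440000
denominator = 12 * 5 = 60
card(S) = 1440000 / 60 = 24000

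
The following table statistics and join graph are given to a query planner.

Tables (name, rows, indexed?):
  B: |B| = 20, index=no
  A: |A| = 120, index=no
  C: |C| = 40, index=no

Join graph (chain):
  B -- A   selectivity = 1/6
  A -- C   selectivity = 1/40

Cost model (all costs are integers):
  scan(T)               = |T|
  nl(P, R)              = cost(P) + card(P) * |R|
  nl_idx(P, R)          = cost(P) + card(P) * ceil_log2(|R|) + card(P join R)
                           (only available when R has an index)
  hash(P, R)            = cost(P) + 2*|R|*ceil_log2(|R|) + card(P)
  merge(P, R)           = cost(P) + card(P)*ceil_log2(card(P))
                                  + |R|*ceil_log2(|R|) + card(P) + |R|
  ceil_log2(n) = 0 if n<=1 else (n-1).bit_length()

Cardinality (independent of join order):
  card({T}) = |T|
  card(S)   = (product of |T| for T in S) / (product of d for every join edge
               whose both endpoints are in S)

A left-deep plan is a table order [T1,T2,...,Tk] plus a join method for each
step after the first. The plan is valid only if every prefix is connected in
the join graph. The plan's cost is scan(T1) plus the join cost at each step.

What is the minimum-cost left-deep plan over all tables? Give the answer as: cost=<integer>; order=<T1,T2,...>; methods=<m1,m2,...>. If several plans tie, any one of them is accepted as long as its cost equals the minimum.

cost=1040; order=A,C,B; methods=hash,hash

Selinger DP (subsets sized 1..n):
  {B}: scan cost=20, card=20
  {A}: scan cost=120, card=120
  {C}: scan cost=40, card=40
  {AB}: card=400; try (B,hash)→440, (A,merge)→1100, (B,merge)→1200, (A,hash)→1720, (A,nl)→2420, (B,nl)→2520; best=440 via (B,hash)
  {AC}: card=120; try (C,hash)→720, (A,merge)→1280, (C,merge)→1360, (A,hash)→1760, (A,nl)→4840, (C,nl)→4920; best=720 via (C,hash)
  {ABC}: card=400; try (B,hash)→1040, (C,hash)→1320, (B,merge)→1800, (B,nl)→3120, (C,merge)→4720, (C,nl)→16440; best=1040 via (B,hash)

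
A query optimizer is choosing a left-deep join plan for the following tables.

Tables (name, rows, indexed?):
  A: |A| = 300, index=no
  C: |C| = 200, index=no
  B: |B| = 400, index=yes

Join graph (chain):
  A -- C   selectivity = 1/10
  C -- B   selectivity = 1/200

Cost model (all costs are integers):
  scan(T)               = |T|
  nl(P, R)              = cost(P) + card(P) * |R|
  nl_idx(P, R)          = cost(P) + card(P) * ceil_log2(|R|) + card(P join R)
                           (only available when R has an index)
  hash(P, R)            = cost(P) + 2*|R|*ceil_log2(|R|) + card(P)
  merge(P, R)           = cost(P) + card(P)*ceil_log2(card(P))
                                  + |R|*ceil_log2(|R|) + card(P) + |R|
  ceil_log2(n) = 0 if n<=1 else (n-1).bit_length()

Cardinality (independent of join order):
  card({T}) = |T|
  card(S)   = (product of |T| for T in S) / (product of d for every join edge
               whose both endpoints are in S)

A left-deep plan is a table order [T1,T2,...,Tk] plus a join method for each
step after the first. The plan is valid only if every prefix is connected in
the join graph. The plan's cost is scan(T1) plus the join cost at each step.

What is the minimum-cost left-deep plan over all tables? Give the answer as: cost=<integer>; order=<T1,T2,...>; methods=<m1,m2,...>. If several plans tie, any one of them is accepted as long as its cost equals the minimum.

Selinger DP (subsets sized 1..n):
  {A}: scan cost=300, card=300
  {C}: scan cost=200, card=200
  {B}: scan cost=400, card=400
  {AC}: card=6000; try (C,hash)→3800, (A,merge)→5000, (C,merge)→5100, (A,hash)→5800, (A,nl)→60200, (C,nl)→60300; best=3800 via (C,hash)
  {BC}: card=400; try (B,nl_idx)→2400, (C,hash)→4000, (B,merge)→6000, (C,merge)→6200, (B,hash)→7600, (B,nl)→80200 …(+1); best=2400 via (B,nl_idx)
  {ABC}: card=12000; try (A,hash)→8200, (A,merge)→9400, (B,hash)→17000, (B,nl_idx)→69800, (B,merge)→91800, (A,nl)→122400 …(+1); best=8200 via (A,hash)

cost=8200; order=C,B,A; methods=nl_idx,hash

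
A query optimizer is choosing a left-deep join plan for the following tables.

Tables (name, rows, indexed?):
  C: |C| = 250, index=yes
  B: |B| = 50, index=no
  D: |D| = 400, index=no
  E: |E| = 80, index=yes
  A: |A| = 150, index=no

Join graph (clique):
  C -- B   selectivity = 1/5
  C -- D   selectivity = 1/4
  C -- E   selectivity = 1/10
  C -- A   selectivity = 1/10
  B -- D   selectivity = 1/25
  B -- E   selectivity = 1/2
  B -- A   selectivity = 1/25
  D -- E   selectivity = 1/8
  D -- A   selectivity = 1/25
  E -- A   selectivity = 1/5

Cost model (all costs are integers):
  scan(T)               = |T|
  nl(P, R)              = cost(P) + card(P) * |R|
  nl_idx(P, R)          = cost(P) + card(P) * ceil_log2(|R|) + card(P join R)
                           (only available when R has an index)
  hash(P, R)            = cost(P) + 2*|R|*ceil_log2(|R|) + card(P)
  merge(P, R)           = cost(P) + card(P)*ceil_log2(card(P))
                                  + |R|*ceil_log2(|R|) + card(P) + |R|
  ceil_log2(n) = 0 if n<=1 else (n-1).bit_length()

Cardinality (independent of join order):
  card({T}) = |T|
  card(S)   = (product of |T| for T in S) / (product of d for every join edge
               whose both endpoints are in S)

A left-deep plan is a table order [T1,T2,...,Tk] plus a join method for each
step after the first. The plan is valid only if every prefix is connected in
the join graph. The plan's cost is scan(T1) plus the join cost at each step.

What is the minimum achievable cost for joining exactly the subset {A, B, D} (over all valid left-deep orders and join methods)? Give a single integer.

Selinger DP over subsets of {A,B,D}:
  {B}: scan cost=50, card=50
  {D}: scan cost=400, card=400
  {A}: scan cost=150, card=150
  {BD}: card=800; try (B,hash)→1400, (D,merge)→4400, (B,merge)→4750, (D,hash)→7300, (D,nl)→20050, (B,nl)→20400; best=1400 via (B,hash)
  {AB}: card=300; try (B,hash)→900, (A,merge)→1750, (B,merge)→1850, (A,hash)→2500, (A,nl)→7550, (B,nl)→7650; best=900 via (B,hash)
  {AD}: card=2400; try (A,hash)→3200, (D,merge)→5500, (A,merge)→5750, (D,hash)→7500, (D,nl)→60150, (A,nl)→60400; best=3200 via (A,hash)
  {ABD}: card=192; try (A,hash)→4600, (B,hash)→6200, (D,merge)→7900, (D,hash)→8400, (A,merge)→11550, (B,merge)→34750 …(+3); best=4600 via (A,hash)

4600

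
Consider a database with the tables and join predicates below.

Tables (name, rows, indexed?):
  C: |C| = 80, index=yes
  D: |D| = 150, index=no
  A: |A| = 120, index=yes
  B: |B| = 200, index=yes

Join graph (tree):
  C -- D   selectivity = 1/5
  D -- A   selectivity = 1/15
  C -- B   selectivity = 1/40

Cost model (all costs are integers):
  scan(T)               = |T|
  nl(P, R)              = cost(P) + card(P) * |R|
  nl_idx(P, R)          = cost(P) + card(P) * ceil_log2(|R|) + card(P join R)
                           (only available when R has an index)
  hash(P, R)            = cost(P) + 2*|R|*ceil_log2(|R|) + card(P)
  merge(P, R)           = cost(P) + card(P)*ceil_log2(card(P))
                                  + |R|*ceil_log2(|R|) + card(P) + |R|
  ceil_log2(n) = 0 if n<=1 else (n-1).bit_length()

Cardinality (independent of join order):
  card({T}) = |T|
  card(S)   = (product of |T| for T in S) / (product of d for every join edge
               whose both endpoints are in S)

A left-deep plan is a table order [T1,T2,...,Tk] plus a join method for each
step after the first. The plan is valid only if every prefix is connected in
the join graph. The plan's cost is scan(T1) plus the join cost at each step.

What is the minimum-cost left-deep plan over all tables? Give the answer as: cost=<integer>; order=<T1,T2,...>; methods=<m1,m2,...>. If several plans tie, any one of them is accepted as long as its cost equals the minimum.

Selinger DP (subsets sized 1..n):
  {C}: scan cost=80, card=80
  {D}: scan cost=150, card=150
  {A}: scan cost=120, card=120
  {B}: scan cost=200, card=200
  {CD}: card=2400; try (C,hash)→1420, (D,merge)→2070, (C,merge)→2140, (D,hash)→2560, (C,nl_idx)→3600, (D,nl)→12080 …(+1); best=1420 via (C,hash)
  {BC}: card=400; try (B,nl_idx)→1120, (C,hash)→1520, (C,nl_idx)→2000, (B,merge)→2520, (C,merge)→2640, (B,hash)→3360 …(+2); best=1120 via (B,nl_idx)
  {AD}: card=1200; try (A,hash)→1980, (A,nl_idx)→2400, (D,merge)→2430, (A,merge)→2460, (D,hash)→2640, (D,nl)→18120 …(+1); best=1980 via (A,hash)
  {ACD}: card=19200; try (C,hash)→4300, (A,hash)→5500, (C,merge)→17020, (C,nl_idx)→29580, (A,merge)→33580, (A,nl_idx)→37420 …(+2); best=4300 via (C,hash)
  {BCD}: card=12000; try (D,hash)→3920, (D,merge)→6470, (B,hash)→7020, (B,nl_idx)→32620, (B,merge)→34420, (D,nl)→61120 …(+1); best=3920 via (D,hash)
  {ABCD}: card=96000; try (A,hash)→17600, (B,hash)→26700, (A,nl_idx)→183920, (A,merge)→184880, (B,nl_idx)→253900, (B,merge)→313300 …(+2); best=17600 via (A,hash)

cost=17600; order=C,B,D,A; methods=nl_idx,hash,hash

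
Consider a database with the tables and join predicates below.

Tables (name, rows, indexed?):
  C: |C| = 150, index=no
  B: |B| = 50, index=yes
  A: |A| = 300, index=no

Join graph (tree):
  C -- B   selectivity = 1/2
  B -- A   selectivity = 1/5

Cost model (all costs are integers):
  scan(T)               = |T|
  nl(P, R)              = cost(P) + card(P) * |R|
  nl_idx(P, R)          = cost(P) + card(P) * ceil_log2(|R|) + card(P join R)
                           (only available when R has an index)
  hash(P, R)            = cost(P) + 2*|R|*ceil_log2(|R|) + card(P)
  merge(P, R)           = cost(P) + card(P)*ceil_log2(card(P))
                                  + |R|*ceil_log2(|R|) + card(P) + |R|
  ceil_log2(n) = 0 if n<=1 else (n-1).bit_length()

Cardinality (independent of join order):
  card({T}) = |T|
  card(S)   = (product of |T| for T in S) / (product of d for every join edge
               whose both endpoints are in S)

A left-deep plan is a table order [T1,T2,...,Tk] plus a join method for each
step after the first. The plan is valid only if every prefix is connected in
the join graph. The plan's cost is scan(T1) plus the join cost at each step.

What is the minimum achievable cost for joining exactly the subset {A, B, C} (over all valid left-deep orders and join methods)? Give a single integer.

Selinger DP over subsets of {A,B,C}:
  {C}: scan cost=150, card=150
  {B}: scan cost=50, card=50
  {A}: scan cost=300, card=300
  {BC}: card=3750; try (B,hash)→900, (C,merge)→1750, (B,merge)→1850, (C,hash)→2500, (B,nl_idx)→4800, (C,nl)→7550 …(+1); best=900 via (B,hash)
  {AB}: card=3000; try (B,hash)→1200, (A,merge)→3400, (B,merge)→3650, (B,nl_idx)→5100, (A,hash)→5500, (A,nl)→15050 …(+1); best=1200 via (B,hash)
  {ABC}: card=225000; try (C,hash)→6600, (A,hash)→10050, (C,merge)→41550, (A,merge)→52650, (C,nl)→451200, (A,nl)→1125900; best=6600 via (C,hash)

6600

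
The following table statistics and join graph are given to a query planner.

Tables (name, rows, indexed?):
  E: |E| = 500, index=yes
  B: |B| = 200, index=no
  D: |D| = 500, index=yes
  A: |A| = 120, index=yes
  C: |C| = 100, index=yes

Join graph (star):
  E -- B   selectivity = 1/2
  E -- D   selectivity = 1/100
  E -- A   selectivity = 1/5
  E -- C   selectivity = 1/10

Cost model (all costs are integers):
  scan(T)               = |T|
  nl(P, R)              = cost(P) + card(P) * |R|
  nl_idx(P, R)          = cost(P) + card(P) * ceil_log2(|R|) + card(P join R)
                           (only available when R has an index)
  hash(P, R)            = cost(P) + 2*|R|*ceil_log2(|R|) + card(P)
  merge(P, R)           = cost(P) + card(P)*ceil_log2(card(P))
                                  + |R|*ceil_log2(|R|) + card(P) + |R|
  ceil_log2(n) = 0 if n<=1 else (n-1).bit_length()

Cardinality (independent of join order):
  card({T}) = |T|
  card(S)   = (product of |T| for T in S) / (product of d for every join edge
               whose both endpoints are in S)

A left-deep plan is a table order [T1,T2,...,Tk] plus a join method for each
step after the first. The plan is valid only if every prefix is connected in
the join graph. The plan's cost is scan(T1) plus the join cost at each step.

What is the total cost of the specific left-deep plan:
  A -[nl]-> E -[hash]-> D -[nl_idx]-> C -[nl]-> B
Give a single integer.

step 1: scan A: cost=120, card=120
step 2: join E via nl
    card(P join E) = 120*500/(5) = 12000
    cost = 120 + 120*500 = 60120
step 3: join D via hash
    card(P join D) = 12000*500/(100) = 60000
    cost = 60120 + 2*500*9 + 12000 = 81120
step 4: join C via nl_idx
    card(P join C) = 60000*100/(10) = 600000
    cost = 81120 + 60000*7 + 600000 = 1101120
step 5: join B via nl
    card(P join B) = 600000*200/(2) = 60000000
    cost = 1101120 + 600000*200 = 121101120

121101120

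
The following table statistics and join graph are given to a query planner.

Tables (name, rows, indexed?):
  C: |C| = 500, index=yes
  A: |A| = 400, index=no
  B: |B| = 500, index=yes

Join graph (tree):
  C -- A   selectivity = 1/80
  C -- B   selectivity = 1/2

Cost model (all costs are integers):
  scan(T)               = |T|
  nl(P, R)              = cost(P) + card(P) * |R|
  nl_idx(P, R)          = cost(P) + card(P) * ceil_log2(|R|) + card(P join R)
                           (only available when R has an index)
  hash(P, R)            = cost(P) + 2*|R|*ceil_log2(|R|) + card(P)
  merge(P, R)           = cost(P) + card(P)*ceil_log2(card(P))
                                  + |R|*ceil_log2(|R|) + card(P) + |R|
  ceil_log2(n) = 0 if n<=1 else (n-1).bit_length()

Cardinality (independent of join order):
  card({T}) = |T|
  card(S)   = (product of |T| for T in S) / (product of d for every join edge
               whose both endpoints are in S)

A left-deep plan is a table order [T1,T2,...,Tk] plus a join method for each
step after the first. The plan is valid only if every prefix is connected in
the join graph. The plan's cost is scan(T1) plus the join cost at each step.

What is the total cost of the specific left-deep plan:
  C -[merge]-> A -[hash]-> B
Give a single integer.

21000

step 1: scan C: cost=500, card=500
step 2: join A via merge
    card(P join A) = 500*400/(80) = 2500
    cost = 500 + 500*9 + 400*9 + 500 + 400 = 9500
step 3: join B via hash
    card(P join B) = 2500*500/(2) = 625000
    cost = 9500 + 2*500*9 + 2500 = 21000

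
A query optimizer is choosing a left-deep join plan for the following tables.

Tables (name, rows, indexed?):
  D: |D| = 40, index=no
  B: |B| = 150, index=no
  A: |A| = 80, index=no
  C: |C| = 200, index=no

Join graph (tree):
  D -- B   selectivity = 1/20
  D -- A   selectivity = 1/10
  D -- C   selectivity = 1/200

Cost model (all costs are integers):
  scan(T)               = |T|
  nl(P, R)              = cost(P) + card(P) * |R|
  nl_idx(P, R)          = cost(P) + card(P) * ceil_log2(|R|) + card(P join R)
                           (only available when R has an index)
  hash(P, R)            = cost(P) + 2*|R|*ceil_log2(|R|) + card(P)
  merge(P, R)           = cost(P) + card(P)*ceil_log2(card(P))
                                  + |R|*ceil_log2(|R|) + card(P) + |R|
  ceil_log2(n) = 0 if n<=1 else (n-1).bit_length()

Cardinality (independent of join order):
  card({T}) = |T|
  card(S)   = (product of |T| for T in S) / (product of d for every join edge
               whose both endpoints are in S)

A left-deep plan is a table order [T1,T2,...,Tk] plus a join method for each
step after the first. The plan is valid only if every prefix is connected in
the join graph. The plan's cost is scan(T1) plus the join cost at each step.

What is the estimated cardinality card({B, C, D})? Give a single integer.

Tables in S: B(150), C(200), D(40)
Edges inside S: D-B(d=20), D-C(d=200)
numerator = 150 * 200 * 40 = 1200000
denominator = 20 * 200 = 4000
card(S) = 1200000 / 4000 = 300

300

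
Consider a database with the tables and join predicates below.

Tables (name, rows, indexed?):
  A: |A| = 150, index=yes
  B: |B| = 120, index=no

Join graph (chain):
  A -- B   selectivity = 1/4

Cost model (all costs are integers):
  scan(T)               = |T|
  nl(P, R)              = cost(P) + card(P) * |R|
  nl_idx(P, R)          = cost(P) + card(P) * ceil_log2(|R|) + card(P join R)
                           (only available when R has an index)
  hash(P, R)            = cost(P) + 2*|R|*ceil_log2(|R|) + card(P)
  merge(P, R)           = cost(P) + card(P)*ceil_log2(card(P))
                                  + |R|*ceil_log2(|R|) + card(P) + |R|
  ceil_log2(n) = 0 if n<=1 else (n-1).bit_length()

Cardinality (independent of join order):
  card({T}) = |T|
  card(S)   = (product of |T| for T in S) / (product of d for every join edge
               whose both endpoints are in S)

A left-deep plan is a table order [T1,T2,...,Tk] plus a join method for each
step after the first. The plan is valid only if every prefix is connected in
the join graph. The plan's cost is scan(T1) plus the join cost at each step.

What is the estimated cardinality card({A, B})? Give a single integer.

Tables in S: A(150), B(120)
Edges inside S: A-B(d=4)
numerator = 150 * 120 = 18000
denominator = 4 = 4
card(S) = 18000 / 4 = 4500

4500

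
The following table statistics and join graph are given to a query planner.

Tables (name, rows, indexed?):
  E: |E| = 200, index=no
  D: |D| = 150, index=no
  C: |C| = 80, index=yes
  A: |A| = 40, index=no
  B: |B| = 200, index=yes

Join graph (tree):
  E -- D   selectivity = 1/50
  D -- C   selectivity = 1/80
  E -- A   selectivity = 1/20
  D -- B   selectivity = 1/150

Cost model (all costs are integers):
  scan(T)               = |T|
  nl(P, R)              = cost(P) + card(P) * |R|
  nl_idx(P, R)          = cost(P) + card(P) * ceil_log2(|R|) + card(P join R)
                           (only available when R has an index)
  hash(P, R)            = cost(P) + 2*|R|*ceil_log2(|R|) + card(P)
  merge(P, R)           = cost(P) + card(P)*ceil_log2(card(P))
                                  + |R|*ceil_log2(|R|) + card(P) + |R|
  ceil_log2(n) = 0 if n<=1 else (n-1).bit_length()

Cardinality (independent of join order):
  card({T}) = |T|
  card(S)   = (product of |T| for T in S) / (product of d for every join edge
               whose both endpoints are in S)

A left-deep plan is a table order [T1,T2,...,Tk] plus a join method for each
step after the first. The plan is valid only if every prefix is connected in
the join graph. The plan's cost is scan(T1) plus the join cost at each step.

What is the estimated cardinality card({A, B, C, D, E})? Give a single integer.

Tables in S: A(40), B(200), C(80), D(150), E(200)
Edges inside S: E-D(d=50), D-C(d=80), E-A(d=20), D-B(d=150)
numerator = 40 * 200 * 80 * 150 * 200 = 19200000000
denominator = 50 * 80 * 20 * 150 = 12000000
card(S) = 19200000000 / 12000000 = 1600

1600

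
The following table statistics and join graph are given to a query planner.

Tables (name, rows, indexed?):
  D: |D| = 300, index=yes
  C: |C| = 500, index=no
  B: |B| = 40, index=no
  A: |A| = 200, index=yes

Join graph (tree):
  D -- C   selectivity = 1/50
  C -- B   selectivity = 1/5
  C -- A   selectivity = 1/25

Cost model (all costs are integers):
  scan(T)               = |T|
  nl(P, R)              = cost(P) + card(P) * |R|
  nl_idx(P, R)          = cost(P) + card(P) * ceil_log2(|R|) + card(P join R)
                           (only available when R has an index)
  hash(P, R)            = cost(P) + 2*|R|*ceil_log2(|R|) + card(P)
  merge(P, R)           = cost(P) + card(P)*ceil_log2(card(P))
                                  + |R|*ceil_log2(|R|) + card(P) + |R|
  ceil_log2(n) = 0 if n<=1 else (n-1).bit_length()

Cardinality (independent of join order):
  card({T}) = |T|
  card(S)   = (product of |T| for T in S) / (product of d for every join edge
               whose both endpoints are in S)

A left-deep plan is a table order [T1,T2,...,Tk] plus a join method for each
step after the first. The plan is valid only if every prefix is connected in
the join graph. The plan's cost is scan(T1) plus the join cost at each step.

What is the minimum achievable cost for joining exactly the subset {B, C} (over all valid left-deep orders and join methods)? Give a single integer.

1480

Selinger DP over subsets of {B,C}:
  {C}: scan cost=500, card=500
  {B}: scan cost=40, card=40
  {BC}: card=4000; try (B,hash)→1480, (C,merge)→5320, (B,merge)→5780, (C,hash)→9080, (C,nl)→20040, (B,nl)→20500; best=1480 via (B,hash)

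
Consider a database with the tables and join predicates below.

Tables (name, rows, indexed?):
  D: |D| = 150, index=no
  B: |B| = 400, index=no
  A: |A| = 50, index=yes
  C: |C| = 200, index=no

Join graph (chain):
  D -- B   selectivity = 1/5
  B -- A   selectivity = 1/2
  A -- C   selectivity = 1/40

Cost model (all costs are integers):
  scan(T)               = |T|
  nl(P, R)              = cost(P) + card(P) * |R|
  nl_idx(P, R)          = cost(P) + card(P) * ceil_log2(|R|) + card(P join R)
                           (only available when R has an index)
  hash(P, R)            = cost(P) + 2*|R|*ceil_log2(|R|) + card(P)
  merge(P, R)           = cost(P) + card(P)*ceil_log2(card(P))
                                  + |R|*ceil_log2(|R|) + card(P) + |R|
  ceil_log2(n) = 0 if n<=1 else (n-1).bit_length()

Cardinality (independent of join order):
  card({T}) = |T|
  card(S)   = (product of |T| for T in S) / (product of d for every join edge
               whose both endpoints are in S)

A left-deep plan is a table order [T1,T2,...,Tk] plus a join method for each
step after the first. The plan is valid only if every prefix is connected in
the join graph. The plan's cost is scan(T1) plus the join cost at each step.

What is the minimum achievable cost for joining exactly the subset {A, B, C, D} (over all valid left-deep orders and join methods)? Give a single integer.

59650

Selinger DP over subsets of {A,B,C,D}:
  {D}: scan cost=150, card=150
  {B}: scan cost=400, card=400
  {A}: scan cost=50, card=50
  {C}: scan cost=200, card=200
  {BD}: card=12000; try (D,hash)→3200, (B,merge)→5500, (D,merge)→5750, (B,hash)→7500, (B,nl)→60150, (D,nl)→60400; best=3200 via (D,hash)
  {AB}: card=10000; try (A,hash)→1400, (B,merge)→4400, (A,merge)→4750, (B,hash)→7300, (A,nl_idx)→12800, (B,nl)→20050 …(+1); best=1400 via (A,hash)
  {AC}: card=250; try (A,hash)→1000, (A,nl_idx)→1650, (C,merge)→2200, (A,merge)→2350, (C,hash)→3300, (C,nl)→10050 …(+1); best=1000 via (A,hash)
  {ABD}: card=300000; try (D,hash)→13800, (A,hash)→15800, (D,merge)→152750, (A,merge)→183550, (A,nl_idx)→375200, (A,nl)→603200 …(+1); best=13800 via (D,hash)
  {ABC}: card=50000; try (B,merge)→7250, (B,hash)→8450, (C,hash)→14600, (B,nl)→101000, (C,merge)→153200, (C,nl)→2001400; best=7250 via (B,merge)
  {ABCD}: card=1500000; try (D,hash)→59650, (C,hash)→317000, (D,merge)→858600, (C,merge)→6015600, (D,nl)→7507250, (C,nl)→60013800; best=59650 via (D,hash)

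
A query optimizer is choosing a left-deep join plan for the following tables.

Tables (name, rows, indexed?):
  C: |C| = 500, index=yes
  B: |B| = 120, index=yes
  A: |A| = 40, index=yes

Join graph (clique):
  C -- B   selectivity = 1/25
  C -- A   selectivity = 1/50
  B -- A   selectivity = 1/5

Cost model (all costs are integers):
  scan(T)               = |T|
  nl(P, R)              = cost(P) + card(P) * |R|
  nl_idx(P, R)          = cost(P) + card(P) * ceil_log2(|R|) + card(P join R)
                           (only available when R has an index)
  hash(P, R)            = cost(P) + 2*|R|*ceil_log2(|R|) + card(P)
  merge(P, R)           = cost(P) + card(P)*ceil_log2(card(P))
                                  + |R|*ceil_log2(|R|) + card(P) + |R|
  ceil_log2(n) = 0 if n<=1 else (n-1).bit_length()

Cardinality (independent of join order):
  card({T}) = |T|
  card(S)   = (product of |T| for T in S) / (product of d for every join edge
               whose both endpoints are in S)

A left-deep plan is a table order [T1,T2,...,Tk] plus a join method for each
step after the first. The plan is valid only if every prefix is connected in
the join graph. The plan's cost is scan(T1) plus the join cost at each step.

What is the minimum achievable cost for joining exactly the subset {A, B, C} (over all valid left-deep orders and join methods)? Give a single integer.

2880

Selinger DP over subsets of {A,B,C}:
  {C}: scan cost=500, card=500
  {B}: scan cost=120, card=120
  {A}: scan cost=40, card=40
  {BC}: card=2400; try (B,hash)→2680, (C,nl_idx)→3600, (C,merge)→6080, (B,nl_idx)→6400, (B,merge)→6460, (C,hash)→9240 …(+2); best=2680 via (B,hash)
  {AC}: card=400; try (C,nl_idx)→800, (A,hash)→1480, (A,nl_idx)→3900, (C,merge)→5320, (A,merge)→5780, (C,hash)→9080 …(+2); best=800 via (C,nl_idx)
  {AB}: card=960; try (A,hash)→720, (B,merge)→1280, (B,nl_idx)→1280, (A,merge)→1360, (B,hash)→1760, (A,nl_idx)→1800 …(+2); best=720 via (A,hash)
  {ABC}: card=384; try (B,hash)→2880, (B,nl_idx)→3984, (A,hash)→5560, (B,merge)→5760, (C,nl_idx)→9744, (C,hash)→10680 …(+6); best=2880 via (B,hash)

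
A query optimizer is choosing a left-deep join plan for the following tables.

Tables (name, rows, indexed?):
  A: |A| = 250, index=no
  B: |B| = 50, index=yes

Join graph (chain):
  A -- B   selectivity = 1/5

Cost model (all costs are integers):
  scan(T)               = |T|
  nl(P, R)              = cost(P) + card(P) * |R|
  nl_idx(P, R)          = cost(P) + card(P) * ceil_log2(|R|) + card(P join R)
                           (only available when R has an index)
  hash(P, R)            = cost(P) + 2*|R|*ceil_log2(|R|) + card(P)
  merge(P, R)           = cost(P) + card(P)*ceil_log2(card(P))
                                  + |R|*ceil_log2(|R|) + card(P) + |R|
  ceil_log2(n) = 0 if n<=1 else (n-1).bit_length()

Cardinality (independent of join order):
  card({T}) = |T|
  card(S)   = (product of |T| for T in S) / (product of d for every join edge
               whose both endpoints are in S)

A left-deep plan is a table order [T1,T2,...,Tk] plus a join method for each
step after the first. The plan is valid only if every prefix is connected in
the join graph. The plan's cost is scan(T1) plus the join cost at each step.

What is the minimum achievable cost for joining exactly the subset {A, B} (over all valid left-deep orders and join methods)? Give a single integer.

1100

Selinger DP over subsets of {A,B}:
  {A}: scan cost=250, card=250
  {B}: scan cost=50, card=50
  {AB}: card=2500; try (B,hash)→1100, (A,merge)→2650, (B,merge)→2850, (A,hash)→4100, (B,nl_idx)→4250, (A,nl)→12550 …(+1); best=1100 via (B,hash)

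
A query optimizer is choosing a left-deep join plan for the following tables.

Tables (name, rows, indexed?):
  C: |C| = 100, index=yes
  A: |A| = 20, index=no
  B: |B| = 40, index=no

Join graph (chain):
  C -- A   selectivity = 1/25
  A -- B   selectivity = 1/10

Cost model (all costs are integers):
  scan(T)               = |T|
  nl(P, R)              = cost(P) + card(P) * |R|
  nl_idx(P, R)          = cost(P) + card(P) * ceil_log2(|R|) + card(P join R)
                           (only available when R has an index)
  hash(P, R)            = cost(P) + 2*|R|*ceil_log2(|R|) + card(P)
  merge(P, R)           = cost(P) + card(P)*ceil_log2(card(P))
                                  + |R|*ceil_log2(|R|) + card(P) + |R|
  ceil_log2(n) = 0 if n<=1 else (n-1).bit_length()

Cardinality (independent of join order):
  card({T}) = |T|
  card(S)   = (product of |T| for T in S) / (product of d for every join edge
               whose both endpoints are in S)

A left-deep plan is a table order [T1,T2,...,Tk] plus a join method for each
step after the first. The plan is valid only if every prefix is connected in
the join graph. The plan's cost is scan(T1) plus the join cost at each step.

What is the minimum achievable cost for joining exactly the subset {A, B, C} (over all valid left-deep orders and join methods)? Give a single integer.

800

Selinger DP over subsets of {A,B,C}:
  {C}: scan cost=100, card=100
  {A}: scan cost=20, card=20
  {B}: scan cost=40, card=40
  {AC}: card=80; try (C,nl_idx)→240, (A,hash)→400, (C,merge)→940, (A,merge)→1020, (C,hash)→1440, (C,nl)→2020 …(+1); best=240 via (C,nl_idx)
  {AB}: card=80; try (A,hash)→280, (B,merge)→420, (A,merge)→440, (B,hash)→520, (B,nl)→820, (A,nl)→840; best=280 via (A,hash)
  {ABC}: card=320; try (B,hash)→800, (C,nl_idx)→1160, (B,merge)→1160, (C,merge)→1720, (C,hash)→1760, (B,nl)→3440 …(+1); best=800 via (B,hash)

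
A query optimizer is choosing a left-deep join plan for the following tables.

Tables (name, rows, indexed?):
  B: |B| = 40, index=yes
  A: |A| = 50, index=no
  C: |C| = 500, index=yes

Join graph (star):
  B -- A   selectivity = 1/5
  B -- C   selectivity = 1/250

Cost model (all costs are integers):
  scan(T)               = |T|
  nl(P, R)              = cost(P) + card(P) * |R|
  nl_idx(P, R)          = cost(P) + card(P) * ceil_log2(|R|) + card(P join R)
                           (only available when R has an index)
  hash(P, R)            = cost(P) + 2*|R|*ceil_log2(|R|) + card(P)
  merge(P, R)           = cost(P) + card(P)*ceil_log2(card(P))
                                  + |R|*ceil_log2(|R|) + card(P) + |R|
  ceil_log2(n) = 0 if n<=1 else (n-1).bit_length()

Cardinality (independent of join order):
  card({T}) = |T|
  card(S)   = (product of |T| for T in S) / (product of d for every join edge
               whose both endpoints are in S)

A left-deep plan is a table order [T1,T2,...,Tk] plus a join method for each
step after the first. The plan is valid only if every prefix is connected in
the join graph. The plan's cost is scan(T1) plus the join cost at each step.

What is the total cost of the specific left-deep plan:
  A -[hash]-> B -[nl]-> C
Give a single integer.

step 1: scan A: cost=50, card=50
step 2: join B via hash
    card(P join B) = 50*40/(5) = 400
    cost = 50 + 2*40*6 + 50 = 580
step 3: join C via nl
    card(P join C) = 400*500/(250) = 800
    cost = 580 + 400*500 = 200580

200580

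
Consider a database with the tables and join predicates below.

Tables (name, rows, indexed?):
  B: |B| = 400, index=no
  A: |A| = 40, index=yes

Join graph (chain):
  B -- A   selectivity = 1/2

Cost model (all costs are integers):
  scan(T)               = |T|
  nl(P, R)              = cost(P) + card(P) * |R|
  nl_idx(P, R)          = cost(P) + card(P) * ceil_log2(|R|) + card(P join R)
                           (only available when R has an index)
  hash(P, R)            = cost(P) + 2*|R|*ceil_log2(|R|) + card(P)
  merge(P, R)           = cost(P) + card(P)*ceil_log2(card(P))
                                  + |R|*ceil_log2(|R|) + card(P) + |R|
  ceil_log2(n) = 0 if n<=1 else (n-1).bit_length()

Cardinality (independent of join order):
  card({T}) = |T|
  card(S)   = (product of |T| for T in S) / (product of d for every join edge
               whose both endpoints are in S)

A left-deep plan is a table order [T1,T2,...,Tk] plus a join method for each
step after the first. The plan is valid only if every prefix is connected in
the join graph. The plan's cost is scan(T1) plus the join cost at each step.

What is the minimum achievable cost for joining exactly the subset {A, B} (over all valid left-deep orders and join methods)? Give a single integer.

1280

Selinger DP over subsets of {A,B}:
  {B}: scan cost=400, card=400
  {A}: scan cost=40, card=40
  {AB}: card=8000; try (A,hash)→1280, (B,merge)→4320, (A,merge)→4680, (B,hash)→7280, (A,nl_idx)→10800, (B,nl)→16040 …(+1); best=1280 via (A,hash)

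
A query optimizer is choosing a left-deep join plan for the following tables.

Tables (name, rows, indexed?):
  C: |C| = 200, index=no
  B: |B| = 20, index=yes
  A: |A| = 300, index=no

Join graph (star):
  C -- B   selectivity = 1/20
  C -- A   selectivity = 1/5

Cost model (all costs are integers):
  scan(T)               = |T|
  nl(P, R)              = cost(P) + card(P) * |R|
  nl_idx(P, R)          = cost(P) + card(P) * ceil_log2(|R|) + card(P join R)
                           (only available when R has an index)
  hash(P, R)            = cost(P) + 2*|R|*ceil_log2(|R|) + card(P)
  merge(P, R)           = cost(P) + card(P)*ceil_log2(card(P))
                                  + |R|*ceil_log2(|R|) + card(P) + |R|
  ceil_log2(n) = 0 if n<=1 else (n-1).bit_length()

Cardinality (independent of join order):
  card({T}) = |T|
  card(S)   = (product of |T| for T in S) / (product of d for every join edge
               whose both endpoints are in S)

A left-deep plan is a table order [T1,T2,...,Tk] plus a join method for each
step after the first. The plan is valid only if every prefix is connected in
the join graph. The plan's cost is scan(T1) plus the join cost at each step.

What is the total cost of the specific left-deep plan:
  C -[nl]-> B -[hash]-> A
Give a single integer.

step 1: scan C: cost=200, card=200
step 2: join B via nl
    card(P join B) = 200*20/(20) = 200
    cost = 200 + 200*20 = 4200
step 3: join A via hash
    card(P join A) = 200*300/(5) = 12000
    cost = 4200 + 2*300*9 + 200 = 9800

9800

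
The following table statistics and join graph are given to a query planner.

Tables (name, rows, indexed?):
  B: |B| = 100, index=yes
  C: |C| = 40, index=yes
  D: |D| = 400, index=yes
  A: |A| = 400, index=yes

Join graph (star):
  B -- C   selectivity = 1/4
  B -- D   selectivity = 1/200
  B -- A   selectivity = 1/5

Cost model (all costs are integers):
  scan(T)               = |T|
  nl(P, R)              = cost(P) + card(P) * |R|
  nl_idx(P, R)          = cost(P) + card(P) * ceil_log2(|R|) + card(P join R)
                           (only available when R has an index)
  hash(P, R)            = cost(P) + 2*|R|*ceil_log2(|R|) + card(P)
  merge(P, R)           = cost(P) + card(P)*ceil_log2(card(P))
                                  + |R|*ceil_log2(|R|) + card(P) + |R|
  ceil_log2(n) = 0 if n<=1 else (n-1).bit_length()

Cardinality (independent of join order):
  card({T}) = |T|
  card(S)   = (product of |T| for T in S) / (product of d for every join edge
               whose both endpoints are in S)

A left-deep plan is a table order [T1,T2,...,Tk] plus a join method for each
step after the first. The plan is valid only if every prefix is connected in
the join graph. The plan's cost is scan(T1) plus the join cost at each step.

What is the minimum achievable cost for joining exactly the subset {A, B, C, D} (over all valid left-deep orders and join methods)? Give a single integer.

11080

Selinger DP over subsets of {A,B,C,D}:
  {B}: scan cost=100, card=100
  {C}: scan cost=40, card=40
  {D}: scan cost=400, card=400
  {A}: scan cost=400, card=400
  {BC}: card=1000; try (C,hash)→680, (B,merge)→1120, (C,merge)→1180, (B,nl_idx)→1320, (B,hash)→1480, (C,nl_idx)→1700 …(+2); best=680 via (C,hash)
  {BD}: card=200; try (D,nl_idx)→1200, (B,hash)→2200, (B,nl_idx)→3400, (D,merge)→4900, (B,merge)→5200, (D,hash)→7400 …(+2); best=1200 via (D,nl_idx)
  {AB}: card=8000; try (B,hash)→2200, (A,merge)→4900, (B,merge)→5200, (A,hash)→7400, (A,nl_idx)→9000, (B,nl_idx)→11200 …(+2); best=2200 via (B,hash)
  {BCD}: card=2000; try (C,hash)→1880, (C,merge)→3280, (C,nl_idx)→4400, (D,hash)→8880, (C,nl)→9200, (D,nl_idx)→11680 …(+2); best=1880 via (C,hash)
  {ABC}: card=80000; try (A,hash)→8880, (C,hash)→10680, (A,merge)→15680, (A,nl_idx)→89680, (C,merge)→114480, (C,nl_idx)→130200 …(+2); best=8880 via (A,hash)
  {ABD}: card=16000; try (A,merge)→7000, (A,hash)→8600, (D,hash)→17400, (A,nl_idx)→19000, (A,nl)→81200, (D,nl_idx)→90200 …(+2); best=7000 via (A,merge)
  {ABCD}: card=160000; try (A,hash)→11080, (C,hash)→23480, (A,merge)→29880, (D,hash)→96080, (A,nl_idx)→179880, (C,merge)→247280 …(+6); best=11080 via (A,hash)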